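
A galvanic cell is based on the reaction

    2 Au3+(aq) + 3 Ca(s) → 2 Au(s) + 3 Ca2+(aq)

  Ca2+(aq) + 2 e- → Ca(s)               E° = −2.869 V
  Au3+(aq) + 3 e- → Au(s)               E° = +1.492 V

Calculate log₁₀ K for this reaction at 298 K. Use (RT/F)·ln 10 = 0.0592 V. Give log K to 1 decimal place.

The Au³⁺/Au couple is reduced (cathode); E°cell = +1.492 − (−2.869) = +4.361 V with n = 6.
At equilibrium E = 0, so log K = nE°cell / 0.0592 = (6)(+4.361) / 0.0592 = 442.0.

log K = 442.0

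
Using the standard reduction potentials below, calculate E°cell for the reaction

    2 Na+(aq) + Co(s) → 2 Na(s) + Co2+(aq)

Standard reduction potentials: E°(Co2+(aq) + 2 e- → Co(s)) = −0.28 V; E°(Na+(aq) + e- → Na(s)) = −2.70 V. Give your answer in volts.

−2.42 V

Na+(aq) gains electrons, so the Na⁺/Na couple is the cathode; the Co²⁺/Co couple is the anode.
E°cell = E°(cathode) − E°(anode) = −2.70 − (−0.28) = −2.42 V.
The negative E°cell means the reaction is non-spontaneous in the direction written.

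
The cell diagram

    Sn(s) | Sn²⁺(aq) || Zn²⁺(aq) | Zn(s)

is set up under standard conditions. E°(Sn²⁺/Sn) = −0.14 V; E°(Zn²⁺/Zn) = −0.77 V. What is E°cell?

By convention the left-hand electrode in cell notation is the anode (oxidation) and the right-hand electrode is the cathode (reduction).
E°cell = E°(right) − E°(left) = −0.77 − (−0.14) = −0.63 V.
The negative sign shows that, as written, the cell would require an external voltage to drive the reaction.

−0.63 V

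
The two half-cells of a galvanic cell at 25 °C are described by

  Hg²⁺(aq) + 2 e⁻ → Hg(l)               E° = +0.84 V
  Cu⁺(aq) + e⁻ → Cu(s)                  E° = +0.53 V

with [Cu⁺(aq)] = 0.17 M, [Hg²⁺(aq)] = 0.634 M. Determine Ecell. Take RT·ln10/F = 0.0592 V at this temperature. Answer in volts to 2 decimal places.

The Hg²⁺/Hg couple has the more positive E°, so it is the cathode; Cu⁺/Cu is the anode.
E°cell = +0.84 − (+0.53) = +0.31 V, with n = 2 electrons transferred.
The balanced reaction is Hg²⁺(aq) + 2 Cu(s) → Hg(l) + 2 Cu⁺(aq), so Q = [Cu⁺(aq)]^2 / [Hg²⁺(aq)] = 0.0456 and log Q = −1.341.
Applying E = E° − (RT ln10/nF)·log Q gives +0.31 − (0.0592/2)(−1.341) = +0.35 V.

+0.35 V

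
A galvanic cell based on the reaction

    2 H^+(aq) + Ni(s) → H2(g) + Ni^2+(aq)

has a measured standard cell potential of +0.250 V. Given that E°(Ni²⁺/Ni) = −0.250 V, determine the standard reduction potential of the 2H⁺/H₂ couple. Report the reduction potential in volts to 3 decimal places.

+0.000 V

In the reaction as written the 2H⁺/H₂ couple is reduced (cathode) and Ni²⁺/Ni is oxidized (anode), so E°cell = E°(2H⁺/H₂) − E°(Ni²⁺/Ni).
E°(2H⁺/H₂) = E°cell + E°(anode) = +0.250 + (−0.250) = +0.000 V.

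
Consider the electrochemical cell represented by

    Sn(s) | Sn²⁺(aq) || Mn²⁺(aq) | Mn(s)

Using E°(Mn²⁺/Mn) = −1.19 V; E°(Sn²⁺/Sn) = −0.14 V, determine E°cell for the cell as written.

−1.05 V

By convention the left-hand electrode in cell notation is the anode (oxidation) and the right-hand electrode is the cathode (reduction).
E°cell = E°(right) − E°(left) = −1.19 − (−0.14) = −1.05 V.
The negative sign shows that, as written, the cell would require an external voltage to drive the reaction.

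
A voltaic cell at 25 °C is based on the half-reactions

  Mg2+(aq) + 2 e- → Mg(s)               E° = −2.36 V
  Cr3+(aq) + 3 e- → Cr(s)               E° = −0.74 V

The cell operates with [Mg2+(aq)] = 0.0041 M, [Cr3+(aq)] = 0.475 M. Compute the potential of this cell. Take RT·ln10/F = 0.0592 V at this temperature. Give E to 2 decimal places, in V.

Since E°(Cr³⁺/Cr) > E°(Mg²⁺/Mg), Cr³⁺/Cr serves as the cathode.
E°cell = −0.74 − (−2.36) = +1.62 V, with n = 6 electrons transferred.
For the overall reaction 2 Cr3+(aq) + 3 Mg(s) → 2 Cr(s) + 3 Mg2+(aq), Q = [Mg2+(aq)]^3 / [Cr3+(aq)]^2 = 3.05×10^−7, giving log Q = −6.515.
Applying E = E° − (RT ln10/nF)·log Q gives +1.62 − (0.0592/6)(−6.515) = +1.68 V.

+1.68 V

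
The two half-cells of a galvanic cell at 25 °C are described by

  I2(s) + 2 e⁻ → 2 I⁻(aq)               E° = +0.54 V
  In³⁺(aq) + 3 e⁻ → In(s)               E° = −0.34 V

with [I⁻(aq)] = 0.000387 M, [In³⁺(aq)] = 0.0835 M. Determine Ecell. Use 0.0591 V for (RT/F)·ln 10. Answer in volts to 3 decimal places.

+1.103 V

Since E°(I₂/I⁻) > E°(In³⁺/In), I₂/I⁻ serves as the cathode.
The standard potential is +0.54 − (−0.34) = +0.88 V and the balanced reaction transfers n = 6 electrons.
Balancing gives 3 I2(s) + 2 In(s) → 6 I⁻(aq) + 2 In³⁺(aq); hence Q = [I⁻(aq)]^6·[In³⁺(aq)]^2 = 2.34×10^−23 (log Q = −22.630).
By the Nernst equation, E = +0.88 − (0.0591/6)·(−22.630) = +1.103 V.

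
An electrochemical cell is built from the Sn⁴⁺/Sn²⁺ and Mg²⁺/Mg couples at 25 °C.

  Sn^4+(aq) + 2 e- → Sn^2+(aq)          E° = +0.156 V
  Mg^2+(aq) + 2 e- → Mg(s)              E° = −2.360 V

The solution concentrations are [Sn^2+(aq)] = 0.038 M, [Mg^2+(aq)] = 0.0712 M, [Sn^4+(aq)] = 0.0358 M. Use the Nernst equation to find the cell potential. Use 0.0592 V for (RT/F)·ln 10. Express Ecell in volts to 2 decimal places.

Since E°(Sn⁴⁺/Sn²⁺) > E°(Mg²⁺/Mg), Sn⁴⁺/Sn²⁺ serves as the cathode.
E°cell = +0.156 − (−2.360) = +2.516 V, with n = 2 electrons transferred.
Balancing gives Sn^4+(aq) + Mg(s) → Sn^2+(aq) + Mg^2+(aq); hence Q = ([Sn^2+(aq)]·[Mg^2+(aq)]) / [Sn^4+(aq)] = 0.0756 (log Q = −1.122).
Applying E = E° − (RT ln10/nF)·log Q gives +2.516 − (0.0592/2)(−1.122) = +2.55 V.

+2.55 V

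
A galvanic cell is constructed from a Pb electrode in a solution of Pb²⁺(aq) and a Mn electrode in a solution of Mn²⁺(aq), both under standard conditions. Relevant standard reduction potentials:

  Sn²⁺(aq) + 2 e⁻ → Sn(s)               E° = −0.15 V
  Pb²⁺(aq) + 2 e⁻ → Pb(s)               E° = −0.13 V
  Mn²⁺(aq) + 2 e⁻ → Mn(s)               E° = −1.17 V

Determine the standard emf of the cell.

Of the two couples in this cell, the one with the more positive reduction potential is reduced at the cathode: here that is Pb²⁺/Pb (−0.13 V); Mn²⁺/Mn (−1.17 V) is the anode.
E°cell = E°(cathode) − E°(anode) = −0.13 − (−1.17) = +1.04 V.

+1.04 V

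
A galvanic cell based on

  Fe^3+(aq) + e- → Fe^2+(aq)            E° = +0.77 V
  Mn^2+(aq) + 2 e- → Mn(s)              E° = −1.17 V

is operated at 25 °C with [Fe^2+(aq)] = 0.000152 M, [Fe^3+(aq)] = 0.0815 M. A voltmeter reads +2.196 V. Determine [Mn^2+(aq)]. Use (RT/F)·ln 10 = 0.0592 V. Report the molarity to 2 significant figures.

The Fe³⁺/Fe²⁺ couple has the larger reduction potential, so it is the cathode: E°cell = +0.77 − (−1.17) = +1.94 V and n = 2.
Rearranging E = E° − (0.0592/n)·log Q gives log Q = 2(+1.94 − (+2.196))/0.0592 = −8.649.
For 2 Fe^3+(aq) + Mn(s) → 2 Fe^2+(aq) + Mn^2+(aq), the reaction quotient is Q = ([Fe^2+(aq)]^2·[Mn^2+(aq)]) / [Fe^3+(aq)]^2.
Solving for the unknown gives log [Mn^2+(aq)] = −3.190, so [Mn^2+(aq)] ≈ 0.00065 M.

0.00065 M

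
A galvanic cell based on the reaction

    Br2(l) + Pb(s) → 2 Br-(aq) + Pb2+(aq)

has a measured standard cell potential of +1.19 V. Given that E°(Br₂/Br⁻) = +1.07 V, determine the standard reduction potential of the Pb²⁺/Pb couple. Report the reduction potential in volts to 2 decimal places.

−0.12 V

In the reaction as written the Br₂/Br⁻ couple is reduced (cathode) and Pb²⁺/Pb is oxidized (anode), so E°cell = E°(Br₂/Br⁻) − E°(Pb²⁺/Pb).
E°(Pb²⁺/Pb) = E°(cathode) − E°cell = +1.07 − (+1.19) = −0.12 V.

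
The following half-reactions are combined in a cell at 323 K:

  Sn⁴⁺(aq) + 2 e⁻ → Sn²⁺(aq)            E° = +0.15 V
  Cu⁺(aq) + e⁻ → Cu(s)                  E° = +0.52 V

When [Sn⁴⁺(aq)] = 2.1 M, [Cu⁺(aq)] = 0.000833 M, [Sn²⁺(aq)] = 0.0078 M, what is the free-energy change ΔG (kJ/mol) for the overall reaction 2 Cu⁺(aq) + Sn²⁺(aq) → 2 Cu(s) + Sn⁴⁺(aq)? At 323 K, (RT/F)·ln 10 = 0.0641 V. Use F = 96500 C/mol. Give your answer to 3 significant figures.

With Cu⁺/Cu reduced at the cathode, E°cell = +0.52 − (+0.15) = +0.37 V and n = 2.
The reaction quotient is [Sn⁴⁺(aq)] / ([Cu⁺(aq)]^2·[Sn²⁺(aq)]) = 3.88×10^8; by Nernst, E = +0.37 − (0.0641/2)(8.589) = +0.0947 V.
Then ΔG = −nFE = −2 × 96500 × +0.0947 J/mol = −18.3 kJ/mol.

−18.3 kJ/mol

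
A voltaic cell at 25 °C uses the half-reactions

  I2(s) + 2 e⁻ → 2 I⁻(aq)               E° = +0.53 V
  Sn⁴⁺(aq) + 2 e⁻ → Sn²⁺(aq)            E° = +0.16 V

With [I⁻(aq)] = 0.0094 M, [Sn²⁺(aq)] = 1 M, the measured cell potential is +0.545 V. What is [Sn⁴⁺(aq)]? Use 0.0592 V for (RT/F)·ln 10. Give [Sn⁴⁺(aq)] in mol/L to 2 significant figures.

I₂/I⁻ is the cathode (higher E°); E°cell = +0.53 − (+0.16) = +0.37 V with n = 2.
Since E = E° − (0.0592/n)·log Q, log Q = n(E° − E)/0.0592 = −5.912.
For I2(s) + Sn²⁺(aq) → 2 I⁻(aq) + Sn⁴⁺(aq), the reaction quotient is Q = ([I⁻(aq)]^2·[Sn⁴⁺(aq)]) / [Sn²⁺(aq)].
Substituting the known concentrations and solving, log [Sn⁴⁺(aq)] = −1.858 and [Sn⁴⁺(aq)] = 0.014 M.

0.014 M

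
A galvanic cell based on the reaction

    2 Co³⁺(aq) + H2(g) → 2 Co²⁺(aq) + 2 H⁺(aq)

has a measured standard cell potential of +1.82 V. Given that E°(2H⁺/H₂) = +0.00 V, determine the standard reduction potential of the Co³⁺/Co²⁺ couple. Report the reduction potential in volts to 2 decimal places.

+1.82 V

In the reaction as written the Co³⁺/Co²⁺ couple is reduced (cathode) and 2H⁺/H₂ is oxidized (anode), so E°cell = E°(Co³⁺/Co²⁺) − E°(2H⁺/H₂).
E°(Co³⁺/Co²⁺) = E°cell + E°(anode) = +1.82 + (+0.00) = +1.82 V.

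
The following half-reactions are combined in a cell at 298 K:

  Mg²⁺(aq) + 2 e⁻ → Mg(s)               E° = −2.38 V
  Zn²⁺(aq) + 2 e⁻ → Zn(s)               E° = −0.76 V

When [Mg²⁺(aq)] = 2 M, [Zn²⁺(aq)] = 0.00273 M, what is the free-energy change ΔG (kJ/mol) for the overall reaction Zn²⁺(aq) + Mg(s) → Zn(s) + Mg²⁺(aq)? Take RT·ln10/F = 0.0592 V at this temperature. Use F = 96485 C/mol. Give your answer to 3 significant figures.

The standard cell potential is −0.76 − (−2.38) = +1.62 V, with n = 2 electrons in the balanced equation.
Q = [Mg²⁺(aq)] / [Zn²⁺(aq)] = 733, so log Q = 2.865 and E = +1.62 − (0.0592/2)(2.865) = +1.5352 V.
Then ΔG = −nFE = −2 × 96485 × +1.5352 J/mol = −296 kJ/mol.

−296 kJ/mol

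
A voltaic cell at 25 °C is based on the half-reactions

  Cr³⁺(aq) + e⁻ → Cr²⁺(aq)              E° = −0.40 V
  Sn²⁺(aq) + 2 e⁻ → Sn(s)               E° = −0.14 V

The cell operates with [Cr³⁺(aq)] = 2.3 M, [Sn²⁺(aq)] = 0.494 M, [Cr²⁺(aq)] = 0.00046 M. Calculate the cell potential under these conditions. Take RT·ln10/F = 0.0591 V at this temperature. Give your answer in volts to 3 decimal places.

The Sn²⁺/Sn couple has the more positive E°, so it is the cathode; Cr³⁺/Cr²⁺ is the anode.
E°cell = −0.14 − (−0.40) = +0.26 V, with n = 2 electrons transferred.
The balanced reaction is Sn²⁺(aq) + 2 Cr²⁺(aq) → Sn(s) + 2 Cr³⁺(aq), so Q = [Cr³⁺(aq)]^2 / ([Sn²⁺(aq)]·[Cr²⁺(aq)]^2) = 5.06×10^7 and log Q = 7.704.
By the Nernst equation, E = +0.26 − (0.0591/2)·(7.704) = +0.032 V.

+0.032 V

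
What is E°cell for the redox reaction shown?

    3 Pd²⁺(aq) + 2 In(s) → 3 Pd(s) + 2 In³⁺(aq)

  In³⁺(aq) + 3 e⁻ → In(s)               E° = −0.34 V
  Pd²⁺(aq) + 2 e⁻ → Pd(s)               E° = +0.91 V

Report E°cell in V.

+1.25 V

Pd²⁺(aq) gains electrons, so the Pd²⁺/Pd couple is the cathode; the In³⁺/In couple is the anode.
E°cell = E°(cathode) − E°(anode) = +0.91 − (−0.34) = +1.25 V.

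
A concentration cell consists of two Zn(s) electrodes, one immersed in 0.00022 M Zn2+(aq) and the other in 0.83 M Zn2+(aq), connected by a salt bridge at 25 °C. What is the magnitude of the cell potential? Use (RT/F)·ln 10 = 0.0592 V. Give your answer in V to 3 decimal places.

0.106 V

For a concentration cell E°cell = 0, since both electrodes use the same couple.
The compartment with the higher Zn2+(aq) concentration (0.83 M) acts as the cathode; ions are reduced there and produced at the dilute (0.00022 M) anode.
With n = 2, Ecell = −(0.0592/2)·log([dilute]/[conc]) = −(0.0592/2)·log(0.00022/0.83) = +0.106 V.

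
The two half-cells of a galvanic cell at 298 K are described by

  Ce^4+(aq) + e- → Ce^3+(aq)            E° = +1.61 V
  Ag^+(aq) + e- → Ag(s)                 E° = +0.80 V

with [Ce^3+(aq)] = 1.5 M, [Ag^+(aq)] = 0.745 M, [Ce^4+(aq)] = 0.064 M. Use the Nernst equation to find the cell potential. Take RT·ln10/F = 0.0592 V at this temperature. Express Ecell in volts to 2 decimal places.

The Ce⁴⁺/Ce³⁺ couple has the more positive E°, so it is the cathode; Ag⁺/Ag is the anode.
The standard potential is +1.61 − (+0.80) = +0.81 V and the balanced reaction transfers n = 1 electron.
Balancing gives Ce^4+(aq) + Ag(s) → Ce^3+(aq) + Ag^+(aq); hence Q = ([Ce^3+(aq)]·[Ag^+(aq)]) / [Ce^4+(aq)] = 17.5 (log Q = 1.242).
By the Nernst equation, E = +0.81 − (0.0592/1)·(1.242) = +0.74 V.

+0.74 V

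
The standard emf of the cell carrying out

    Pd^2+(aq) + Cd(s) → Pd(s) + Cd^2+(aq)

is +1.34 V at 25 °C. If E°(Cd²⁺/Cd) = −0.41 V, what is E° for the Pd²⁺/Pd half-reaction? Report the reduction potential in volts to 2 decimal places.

In the reaction as written the Pd²⁺/Pd couple is reduced (cathode) and Cd²⁺/Cd is oxidized (anode), so E°cell = E°(Pd²⁺/Pd) − E°(Cd²⁺/Cd).
E°(Pd²⁺/Pd) = E°cell + E°(anode) = +1.34 + (−0.41) = +0.93 V.

+0.93 V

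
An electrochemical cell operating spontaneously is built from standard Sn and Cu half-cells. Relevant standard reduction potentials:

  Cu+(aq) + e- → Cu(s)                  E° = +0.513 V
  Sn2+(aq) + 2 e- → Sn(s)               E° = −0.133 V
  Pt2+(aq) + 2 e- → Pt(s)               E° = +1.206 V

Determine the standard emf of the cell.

+0.646 V

The Cu⁺/Cu couple has the higher E°, so Cu ion is reduced (cathode) and Sn is oxidized (anode).
E°cell = E°(cathode) − E°(anode) = +0.513 − (−0.133) = +0.646 V.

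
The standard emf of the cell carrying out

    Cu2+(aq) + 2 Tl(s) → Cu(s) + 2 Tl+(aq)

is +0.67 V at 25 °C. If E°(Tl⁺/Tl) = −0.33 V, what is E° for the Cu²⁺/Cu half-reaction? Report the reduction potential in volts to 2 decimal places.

+0.34 V

In the reaction as written the Cu²⁺/Cu couple is reduced (cathode) and Tl⁺/Tl is oxidized (anode), so E°cell = E°(Cu²⁺/Cu) − E°(Tl⁺/Tl).
E°(Cu²⁺/Cu) = E°cell + E°(anode) = +0.67 + (−0.33) = +0.34 V.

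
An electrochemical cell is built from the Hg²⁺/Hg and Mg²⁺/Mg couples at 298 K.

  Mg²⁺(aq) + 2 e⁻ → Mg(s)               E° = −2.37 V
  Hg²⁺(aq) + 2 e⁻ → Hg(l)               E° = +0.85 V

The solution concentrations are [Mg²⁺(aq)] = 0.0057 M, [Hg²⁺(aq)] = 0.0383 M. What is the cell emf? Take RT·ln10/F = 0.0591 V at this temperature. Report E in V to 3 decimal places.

Since E°(Hg²⁺/Hg) > E°(Mg²⁺/Mg), Hg²⁺/Hg serves as the cathode.
E°cell = E°cat − E°an = +0.85 − (−2.37) = +3.22 V; n = 2.
For the overall reaction Hg²⁺(aq) + Mg(s) → Hg(l) + Mg²⁺(aq), Q = [Mg²⁺(aq)] / [Hg²⁺(aq)] = 0.149, giving log Q = −0.827.
E = E° − (0.0591/n)·log Q = +3.22 − (0.0591/2)(−0.827) = +3.244 V.

+3.244 V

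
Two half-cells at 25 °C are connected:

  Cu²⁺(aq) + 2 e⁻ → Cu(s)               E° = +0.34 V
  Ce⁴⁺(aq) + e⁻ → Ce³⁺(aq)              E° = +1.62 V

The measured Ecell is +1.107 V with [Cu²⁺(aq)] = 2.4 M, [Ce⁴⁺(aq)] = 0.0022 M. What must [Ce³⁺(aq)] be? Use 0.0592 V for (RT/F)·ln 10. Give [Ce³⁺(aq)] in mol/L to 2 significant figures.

1.2 M

Ce⁴⁺/Ce³⁺ is the cathode (higher E°); E°cell = +1.62 − (+0.34) = +1.28 V with n = 2.
Since E = E° − (0.0592/n)·log Q, log Q = n(E° − E)/0.0592 = 5.845.
For 2 Ce⁴⁺(aq) + Cu(s) → 2 Ce³⁺(aq) + Cu²⁺(aq), the reaction quotient is Q = ([Ce³⁺(aq)]^2·[Cu²⁺(aq)]) / [Ce⁴⁺(aq)]^2.
Solving for the unknown gives log [Ce³⁺(aq)] = 0.075, so [Ce³⁺(aq)] ≈ 1.2 M.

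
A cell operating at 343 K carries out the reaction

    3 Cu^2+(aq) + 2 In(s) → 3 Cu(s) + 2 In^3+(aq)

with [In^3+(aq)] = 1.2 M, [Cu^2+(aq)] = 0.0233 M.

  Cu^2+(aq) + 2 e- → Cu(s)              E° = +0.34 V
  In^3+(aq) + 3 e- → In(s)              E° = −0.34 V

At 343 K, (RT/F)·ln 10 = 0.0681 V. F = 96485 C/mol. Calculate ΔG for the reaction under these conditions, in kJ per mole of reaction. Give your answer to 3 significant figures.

−360 kJ/mol

The standard cell potential is +0.34 − (−0.34) = +0.68 V, with n = 6 electrons in the balanced equation.
Q = [In^3+(aq)]^2 / [Cu^2+(aq)]^3 = 1.14×10^5, so log Q = 5.056 and E = +0.68 − (0.0681/6)(5.056) = +0.6226 V.
Finally ΔG = −nFE = −(6)(96485 C/mol)(+0.6226 V) = −360 kJ/mol.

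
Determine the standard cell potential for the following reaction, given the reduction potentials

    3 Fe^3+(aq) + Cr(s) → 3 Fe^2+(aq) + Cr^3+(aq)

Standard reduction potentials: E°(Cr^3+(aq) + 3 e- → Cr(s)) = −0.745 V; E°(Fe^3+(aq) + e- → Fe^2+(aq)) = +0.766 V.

In the reaction as written, Fe^3+(aq) is reduced (cathode) and Cr^3+(aq) is produced by oxidation at the anode.
E°cell = E°(cathode) − E°(anode) = +0.766 − (−0.745) = +1.511 V.

+1.511 V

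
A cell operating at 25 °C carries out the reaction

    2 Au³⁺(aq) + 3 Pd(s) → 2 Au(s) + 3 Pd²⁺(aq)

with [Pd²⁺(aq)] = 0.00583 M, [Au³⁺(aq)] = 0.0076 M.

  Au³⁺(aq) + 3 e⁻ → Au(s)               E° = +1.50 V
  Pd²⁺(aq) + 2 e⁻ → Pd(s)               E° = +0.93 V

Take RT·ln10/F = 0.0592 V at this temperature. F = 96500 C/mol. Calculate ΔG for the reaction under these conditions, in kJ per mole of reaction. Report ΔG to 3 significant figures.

The standard cell potential is +1.50 − (+0.93) = +0.57 V, with n = 6 electrons in the balanced equation.
Q = [Pd²⁺(aq)]^3 / [Au³⁺(aq)]^2 = 0.00343, so log Q = −2.465 and E = +0.57 − (0.0592/6)(−2.465) = +0.5943 V.
Finally ΔG = −nFE = −(6)(96500 C/mol)(+0.5943 V) = −344 kJ/mol.

−344 kJ/mol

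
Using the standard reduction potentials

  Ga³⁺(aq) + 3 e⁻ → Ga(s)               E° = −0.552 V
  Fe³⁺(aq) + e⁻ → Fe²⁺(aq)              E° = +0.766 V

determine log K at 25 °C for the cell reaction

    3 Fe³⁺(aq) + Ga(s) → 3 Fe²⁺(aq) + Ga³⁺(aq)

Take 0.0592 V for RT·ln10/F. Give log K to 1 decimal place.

The Fe³⁺/Fe²⁺ couple is reduced (cathode); E°cell = +0.766 − (−0.552) = +1.318 V with n = 3.
At equilibrium E = 0, so log K = nE°cell / 0.0592 = (3)(+1.318) / 0.0592 = 66.8.

log K = 66.8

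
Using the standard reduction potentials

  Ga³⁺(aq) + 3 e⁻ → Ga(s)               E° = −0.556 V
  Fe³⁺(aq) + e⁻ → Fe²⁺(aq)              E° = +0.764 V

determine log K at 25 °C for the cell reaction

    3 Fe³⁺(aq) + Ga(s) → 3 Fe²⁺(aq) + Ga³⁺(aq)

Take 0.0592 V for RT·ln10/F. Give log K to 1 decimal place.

The Fe³⁺/Fe²⁺ couple is reduced (cathode); E°cell = +0.764 − (−0.556) = +1.320 V with n = 3.
At equilibrium E = 0, so log K = nE°cell / 0.0592 = (3)(+1.320) / 0.0592 = 66.9.

log K = 66.9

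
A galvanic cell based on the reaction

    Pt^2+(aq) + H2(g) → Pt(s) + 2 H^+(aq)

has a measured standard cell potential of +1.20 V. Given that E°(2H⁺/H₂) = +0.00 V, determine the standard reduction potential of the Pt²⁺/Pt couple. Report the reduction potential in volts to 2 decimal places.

In the reaction as written the Pt²⁺/Pt couple is reduced (cathode) and 2H⁺/H₂ is oxidized (anode), so E°cell = E°(Pt²⁺/Pt) − E°(2H⁺/H₂).
E°(Pt²⁺/Pt) = E°cell + E°(anode) = +1.20 + (+0.00) = +1.20 V.

+1.20 V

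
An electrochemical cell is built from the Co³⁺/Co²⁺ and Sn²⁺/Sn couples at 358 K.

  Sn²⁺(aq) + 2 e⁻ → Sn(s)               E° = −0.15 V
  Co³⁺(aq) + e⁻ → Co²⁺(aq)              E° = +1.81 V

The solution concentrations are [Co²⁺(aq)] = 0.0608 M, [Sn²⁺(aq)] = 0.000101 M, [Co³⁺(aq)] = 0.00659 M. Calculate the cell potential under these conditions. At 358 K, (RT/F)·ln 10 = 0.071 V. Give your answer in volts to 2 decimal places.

+2.03 V

The Co³⁺/Co²⁺ couple has the more positive E°, so it is the cathode; Sn²⁺/Sn is the anode.
E°cell = +1.81 − (−0.15) = +1.96 V, with n = 2 electrons transferred.
Balancing gives 2 Co³⁺(aq) + Sn(s) → 2 Co²⁺(aq) + Sn²⁺(aq); hence Q = ([Co²⁺(aq)]^2·[Sn²⁺(aq)]) / [Co³⁺(aq)]^2 = 0.0086 (log Q = −2.066).
Applying E = E° − (RT ln10/nF)·log Q gives +1.96 − (0.071/2)(−2.066) = +2.03 V.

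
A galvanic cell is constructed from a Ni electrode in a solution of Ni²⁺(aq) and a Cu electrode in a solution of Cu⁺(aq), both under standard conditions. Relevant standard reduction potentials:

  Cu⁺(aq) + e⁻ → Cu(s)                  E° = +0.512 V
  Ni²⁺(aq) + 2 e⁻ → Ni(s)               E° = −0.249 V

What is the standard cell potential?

+0.761 V

The Cu⁺/Cu couple has the higher E°, so Cu ion is reduced (cathode) and Ni is oxidized (anode).
E°cell = E°(cathode) − E°(anode) = +0.512 − (−0.249) = +0.761 V.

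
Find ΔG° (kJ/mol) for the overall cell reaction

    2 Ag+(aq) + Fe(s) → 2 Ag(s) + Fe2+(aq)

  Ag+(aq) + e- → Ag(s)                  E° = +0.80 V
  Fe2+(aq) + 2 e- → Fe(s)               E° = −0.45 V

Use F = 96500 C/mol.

−241 kJ/mol

In the reaction as written Ag+(aq) is reduced, so the Ag⁺/Ag couple is the cathode and Fe²⁺/Fe is the anode.
E°cell = +0.80 − (−0.45) = +1.25 V; balancing electrons gives n = 2.
ΔG° = −nFE°cell = −(2)(96500)(+1.25) J/mol = −241 kJ/mol.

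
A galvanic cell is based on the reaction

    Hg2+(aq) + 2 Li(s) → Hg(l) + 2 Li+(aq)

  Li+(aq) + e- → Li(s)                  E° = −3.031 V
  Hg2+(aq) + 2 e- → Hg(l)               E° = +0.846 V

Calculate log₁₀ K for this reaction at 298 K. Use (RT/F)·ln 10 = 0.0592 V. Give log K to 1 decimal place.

log K = 131.0

The Hg²⁺/Hg couple is reduced (cathode); E°cell = +0.846 − (−3.031) = +3.877 V with n = 2.
At equilibrium E = 0, so log K = nE°cell / 0.0592 = (2)(+3.877) / 0.0592 = 131.0.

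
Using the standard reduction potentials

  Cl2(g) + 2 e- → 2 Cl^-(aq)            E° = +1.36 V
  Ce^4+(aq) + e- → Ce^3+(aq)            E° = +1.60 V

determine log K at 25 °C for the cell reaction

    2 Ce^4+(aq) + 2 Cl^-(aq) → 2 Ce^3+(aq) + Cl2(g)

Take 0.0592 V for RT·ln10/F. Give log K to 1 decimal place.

log K = 8.1

The Ce⁴⁺/Ce³⁺ couple is reduced (cathode); E°cell = +1.60 − (+1.36) = +0.24 V with n = 2.
At equilibrium E = 0, so log K = nE°cell / 0.0592 = (2)(+0.24) / 0.0592 = 8.1.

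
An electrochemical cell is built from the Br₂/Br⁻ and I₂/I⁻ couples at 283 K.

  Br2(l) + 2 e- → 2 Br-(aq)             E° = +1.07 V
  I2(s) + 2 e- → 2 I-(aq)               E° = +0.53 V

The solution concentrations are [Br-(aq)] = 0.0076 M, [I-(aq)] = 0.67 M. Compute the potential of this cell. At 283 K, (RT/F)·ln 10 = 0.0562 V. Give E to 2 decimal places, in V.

The Br₂/Br⁻ couple has the more positive E°, so it is the cathode; I₂/I⁻ is the anode.
The standard potential is +1.07 − (+0.53) = +0.54 V and the balanced reaction transfers n = 2 electrons.
The balanced reaction is Br2(l) + 2 I-(aq) → 2 Br-(aq) + I2(s), so Q = [Br-(aq)]^2 / [I-(aq)]^2 = 0.000129 and log Q = −3.891.
E = E° − (0.0562/n)·log Q = +0.54 − (0.0562/2)(−3.891) = +0.65 V.

+0.65 V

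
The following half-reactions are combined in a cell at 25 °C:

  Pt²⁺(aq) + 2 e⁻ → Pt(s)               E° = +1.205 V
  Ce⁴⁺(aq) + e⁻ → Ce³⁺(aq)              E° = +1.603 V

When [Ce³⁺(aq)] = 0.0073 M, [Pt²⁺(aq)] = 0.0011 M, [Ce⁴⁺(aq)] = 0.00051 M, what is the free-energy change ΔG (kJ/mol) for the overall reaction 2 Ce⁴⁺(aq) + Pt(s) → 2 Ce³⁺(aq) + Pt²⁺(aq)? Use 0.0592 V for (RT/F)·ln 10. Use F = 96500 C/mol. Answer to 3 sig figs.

−80.5 kJ/mol

With Ce⁴⁺/Ce³⁺ reduced at the cathode, E°cell = +1.603 − (+1.205) = +0.398 V and n = 2.
The reaction quotient is ([Ce³⁺(aq)]^2·[Pt²⁺(aq)]) / [Ce⁴⁺(aq)]^2 = 0.225; by Nernst, E = +0.398 − (0.0592/2)(−0.647) = +0.4172 V.
Then ΔG = −nFE = −2 × 96500 × +0.4172 J/mol = −80.5 kJ/mol.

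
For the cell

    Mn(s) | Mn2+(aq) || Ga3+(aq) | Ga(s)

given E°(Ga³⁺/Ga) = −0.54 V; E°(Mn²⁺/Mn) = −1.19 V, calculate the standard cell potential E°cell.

By convention the left-hand electrode in cell notation is the anode (oxidation) and the right-hand electrode is the cathode (reduction).
E°cell = E°(right) − E°(left) = −0.54 − (−1.19) = +0.65 V.

+0.65 V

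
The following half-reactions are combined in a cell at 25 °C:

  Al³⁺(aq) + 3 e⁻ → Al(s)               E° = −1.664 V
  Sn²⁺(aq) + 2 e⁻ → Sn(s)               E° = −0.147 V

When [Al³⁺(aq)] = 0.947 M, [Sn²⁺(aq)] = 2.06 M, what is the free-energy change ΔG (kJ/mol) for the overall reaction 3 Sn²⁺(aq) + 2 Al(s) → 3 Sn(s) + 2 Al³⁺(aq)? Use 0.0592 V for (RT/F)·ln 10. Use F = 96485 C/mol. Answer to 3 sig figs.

With Sn²⁺/Sn reduced at the cathode, E°cell = −0.147 − (−1.664) = +1.517 V and n = 6.
The reaction quotient is [Al³⁺(aq)]^2 / [Sn²⁺(aq)]^3 = 0.103; by Nernst, E = +1.517 − (0.0592/6)(−0.989) = +1.5268 V.
Finally ΔG = −nFE = −(6)(96485 C/mol)(+1.5268 V) = −884 kJ/mol.

−884 kJ/mol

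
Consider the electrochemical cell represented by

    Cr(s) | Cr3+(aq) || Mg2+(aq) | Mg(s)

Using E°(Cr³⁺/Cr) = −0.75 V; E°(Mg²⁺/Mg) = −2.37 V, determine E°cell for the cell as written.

−1.62 V

By convention the left-hand electrode in cell notation is the anode (oxidation) and the right-hand electrode is the cathode (reduction).
E°cell = E°(right) − E°(left) = −2.37 − (−0.75) = −1.62 V.
The negative sign shows that, as written, the cell would require an external voltage to drive the reaction.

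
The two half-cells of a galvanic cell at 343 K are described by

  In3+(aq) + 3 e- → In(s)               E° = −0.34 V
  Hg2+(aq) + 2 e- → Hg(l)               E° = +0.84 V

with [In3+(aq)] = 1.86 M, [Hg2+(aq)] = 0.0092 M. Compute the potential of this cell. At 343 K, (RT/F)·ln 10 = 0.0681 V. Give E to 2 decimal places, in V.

+1.10 V

Hg²⁺/Hg is reduced (cathode, E° = +0.84 V) and In³⁺/In is oxidized (anode).
E°cell = +0.84 − (−0.34) = +1.18 V, with n = 6 electrons transferred.
Balancing gives 3 Hg2+(aq) + 2 In(s) → 3 Hg(l) + 2 In3+(aq); hence Q = [In3+(aq)]^2 / [Hg2+(aq)]^3 = 4.44×10^6 (log Q = 6.648).
Applying E = E° − (RT ln10/nF)·log Q gives +1.18 − (0.0681/6)(6.648) = +1.10 V.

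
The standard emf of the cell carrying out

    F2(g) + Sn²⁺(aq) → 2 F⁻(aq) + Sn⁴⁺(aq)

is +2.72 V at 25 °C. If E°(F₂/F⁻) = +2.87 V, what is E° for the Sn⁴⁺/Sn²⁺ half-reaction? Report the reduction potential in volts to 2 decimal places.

In the reaction as written the F₂/F⁻ couple is reduced (cathode) and Sn⁴⁺/Sn²⁺ is oxidized (anode), so E°cell = E°(F₂/F⁻) − E°(Sn⁴⁺/Sn²⁺).
E°(Sn⁴⁺/Sn²⁺) = E°(cathode) − E°cell = +2.87 − (+2.72) = +0.15 V.

+0.15 V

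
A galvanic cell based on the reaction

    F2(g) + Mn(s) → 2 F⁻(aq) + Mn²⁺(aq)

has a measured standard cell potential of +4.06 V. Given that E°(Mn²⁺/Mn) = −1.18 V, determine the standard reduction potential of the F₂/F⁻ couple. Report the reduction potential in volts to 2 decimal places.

In the reaction as written the F₂/F⁻ couple is reduced (cathode) and Mn²⁺/Mn is oxidized (anode), so E°cell = E°(F₂/F⁻) − E°(Mn²⁺/Mn).
E°(F₂/F⁻) = E°cell + E°(anode) = +4.06 + (−1.18) = +2.88 V.

+2.88 V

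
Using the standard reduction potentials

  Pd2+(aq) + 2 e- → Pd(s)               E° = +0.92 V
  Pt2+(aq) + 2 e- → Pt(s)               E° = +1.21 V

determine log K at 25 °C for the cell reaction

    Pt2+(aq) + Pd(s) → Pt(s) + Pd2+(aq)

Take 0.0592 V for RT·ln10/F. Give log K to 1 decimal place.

The Pt²⁺/Pt couple is reduced (cathode); E°cell = +1.21 − (+0.92) = +0.29 V with n = 2.
At equilibrium E = 0, so log K = nE°cell / 0.0592 = (2)(+0.29) / 0.0592 = 9.8.

log K = 9.8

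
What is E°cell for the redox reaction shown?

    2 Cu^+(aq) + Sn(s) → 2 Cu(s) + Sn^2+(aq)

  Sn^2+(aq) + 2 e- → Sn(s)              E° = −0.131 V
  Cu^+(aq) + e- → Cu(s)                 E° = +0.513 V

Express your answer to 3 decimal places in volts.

Cu^+(aq) gains electrons, so the Cu⁺/Cu couple is the cathode; the Sn²⁺/Sn couple is the anode.
E°cell = E°(cathode) − E°(anode) = +0.513 − (−0.131) = +0.644 V.

+0.644 V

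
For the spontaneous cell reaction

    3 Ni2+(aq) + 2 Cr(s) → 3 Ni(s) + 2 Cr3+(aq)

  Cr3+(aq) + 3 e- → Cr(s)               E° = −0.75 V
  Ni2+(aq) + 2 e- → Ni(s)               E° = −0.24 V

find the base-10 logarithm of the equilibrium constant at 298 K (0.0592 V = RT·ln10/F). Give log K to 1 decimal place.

log K = 51.7

The Ni²⁺/Ni couple is reduced (cathode); E°cell = −0.24 − (−0.75) = +0.51 V with n = 6.
At equilibrium E = 0, so log K = nE°cell / 0.0592 = (6)(+0.51) / 0.0592 = 51.7.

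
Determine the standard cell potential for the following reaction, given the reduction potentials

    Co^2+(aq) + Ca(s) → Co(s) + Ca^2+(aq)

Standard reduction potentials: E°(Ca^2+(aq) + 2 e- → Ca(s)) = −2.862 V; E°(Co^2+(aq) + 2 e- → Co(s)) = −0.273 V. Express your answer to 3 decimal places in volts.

+2.589 V

In the reaction as written, Co^2+(aq) is reduced (cathode) and Ca^2+(aq) is produced by oxidation at the anode.
E°cell = E°(cathode) − E°(anode) = −0.273 − (−2.862) = +2.589 V.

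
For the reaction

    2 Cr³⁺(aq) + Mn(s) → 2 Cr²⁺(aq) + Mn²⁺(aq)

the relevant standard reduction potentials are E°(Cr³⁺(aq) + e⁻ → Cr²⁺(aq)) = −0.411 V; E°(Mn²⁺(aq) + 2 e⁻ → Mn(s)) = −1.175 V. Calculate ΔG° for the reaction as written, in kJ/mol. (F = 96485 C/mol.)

−147 kJ/mol

In the reaction as written Cr³⁺(aq) is reduced, so the Cr³⁺/Cr²⁺ couple is the cathode and Mn²⁺/Mn is the anode.
E°cell = −0.411 − (−1.175) = +0.764 V; balancing electrons gives n = 2.
ΔG° = −nFE°cell = −(2)(96485)(+0.764) J/mol = −147 kJ/mol.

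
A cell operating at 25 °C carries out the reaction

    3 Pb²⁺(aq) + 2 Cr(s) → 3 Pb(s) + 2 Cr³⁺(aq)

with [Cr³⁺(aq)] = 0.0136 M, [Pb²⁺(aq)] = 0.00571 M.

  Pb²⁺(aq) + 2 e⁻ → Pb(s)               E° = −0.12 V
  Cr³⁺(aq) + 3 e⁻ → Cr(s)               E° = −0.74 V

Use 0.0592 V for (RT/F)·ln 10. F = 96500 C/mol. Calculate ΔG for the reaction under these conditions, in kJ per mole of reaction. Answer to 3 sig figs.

−342 kJ/mol

The standard cell potential is −0.12 − (−0.74) = +0.62 V, with n = 6 electrons in the balanced equation.
Here Q = [Cr³⁺(aq)]^2 / [Pb²⁺(aq)]^3 = 994 (log Q = 2.997), giving E = +0.62 − (0.0592/6)·(2.997) = +0.5904 V.
Finally ΔG = −nFE = −(6)(96500 C/mol)(+0.5904 V) = −342 kJ/mol.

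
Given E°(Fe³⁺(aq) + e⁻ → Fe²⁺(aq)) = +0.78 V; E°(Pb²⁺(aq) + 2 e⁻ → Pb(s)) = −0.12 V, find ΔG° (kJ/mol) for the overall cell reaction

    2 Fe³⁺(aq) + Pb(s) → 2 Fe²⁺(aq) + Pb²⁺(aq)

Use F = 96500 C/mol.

In the reaction as written Fe³⁺(aq) is reduced, so the Fe³⁺/Fe²⁺ couple is the cathode and Pb²⁺/Pb is the anode.
E°cell = +0.78 − (−0.12) = +0.90 V; balancing electrons gives n = 2.
ΔG° = −nFE°cell = −(2)(96500)(+0.90) J/mol = −174 kJ/mol.

−174 kJ/mol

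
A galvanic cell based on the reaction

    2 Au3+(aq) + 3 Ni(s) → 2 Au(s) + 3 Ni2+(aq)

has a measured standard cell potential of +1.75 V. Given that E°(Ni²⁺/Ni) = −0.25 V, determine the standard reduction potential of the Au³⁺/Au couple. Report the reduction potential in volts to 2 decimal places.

In the reaction as written the Au³⁺/Au couple is reduced (cathode) and Ni²⁺/Ni is oxidized (anode), so E°cell = E°(Au³⁺/Au) − E°(Ni²⁺/Ni).
E°(Au³⁺/Au) = E°cell + E°(anode) = +1.75 + (−0.25) = +1.50 V.

+1.50 V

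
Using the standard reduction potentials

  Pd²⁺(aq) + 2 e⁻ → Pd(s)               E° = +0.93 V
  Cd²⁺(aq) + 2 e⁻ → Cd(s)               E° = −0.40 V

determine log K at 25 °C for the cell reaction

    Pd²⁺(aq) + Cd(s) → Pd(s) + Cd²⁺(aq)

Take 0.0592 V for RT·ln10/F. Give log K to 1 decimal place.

log K = 44.9

The Pd²⁺/Pd couple is reduced (cathode); E°cell = +0.93 − (−0.40) = +1.33 V with n = 2.
At equilibrium E = 0, so log K = nE°cell / 0.0592 = (2)(+1.33) / 0.0592 = 44.9.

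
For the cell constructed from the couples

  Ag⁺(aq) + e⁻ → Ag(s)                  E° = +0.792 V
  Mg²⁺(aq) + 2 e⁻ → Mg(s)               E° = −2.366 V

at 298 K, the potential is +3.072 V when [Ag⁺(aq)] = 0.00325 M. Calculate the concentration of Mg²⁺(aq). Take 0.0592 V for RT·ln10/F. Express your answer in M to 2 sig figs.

0.0085 M

Ag⁺/Ag is the cathode (higher E°); E°cell = +0.792 − (−2.366) = +3.158 V with n = 2.
Since E = E° − (0.0592/n)·log Q, log Q = n(E° − E)/0.0592 = 2.905.
The balanced reaction is 2 Ag⁺(aq) + Mg(s) → 2 Ag(s) + Mg²⁺(aq), so Q = [Mg²⁺(aq)] / [Ag⁺(aq)]^2.
Isolating [Mg²⁺(aq)] in Q = 10^{2.905} yields log [Mg²⁺(aq)] = −2.071, i.e. 0.0085 M.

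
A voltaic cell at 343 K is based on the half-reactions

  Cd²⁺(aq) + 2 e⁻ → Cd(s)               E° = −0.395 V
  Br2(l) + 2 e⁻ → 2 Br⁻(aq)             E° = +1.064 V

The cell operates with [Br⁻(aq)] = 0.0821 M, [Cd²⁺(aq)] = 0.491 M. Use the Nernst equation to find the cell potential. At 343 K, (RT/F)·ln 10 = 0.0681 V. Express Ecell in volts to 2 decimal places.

+1.54 V

The Br₂/Br⁻ couple has the more positive E°, so it is the cathode; Cd²⁺/Cd is the anode.
E°cell = E°cat − E°an = +1.064 − (−0.395) = +1.459 V; n = 2.
Balancing gives Br2(l) + Cd(s) → 2 Br⁻(aq) + Cd²⁺(aq); hence Q = [Br⁻(aq)]^2·[Cd²⁺(aq)] = 0.00331 (log Q = −2.480).
By the Nernst equation, E = +1.459 − (0.0681/2)·(−2.480) = +1.54 V.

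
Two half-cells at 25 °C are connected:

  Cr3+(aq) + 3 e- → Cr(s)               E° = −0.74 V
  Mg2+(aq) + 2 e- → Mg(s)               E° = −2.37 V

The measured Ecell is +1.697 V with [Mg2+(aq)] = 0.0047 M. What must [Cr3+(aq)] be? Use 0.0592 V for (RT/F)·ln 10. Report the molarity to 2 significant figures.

0.80 M

The Cr³⁺/Cr couple has the larger reduction potential, so it is the cathode: E°cell = −0.74 − (−2.37) = +1.63 V and n = 6.
Rearranging E = E° − (0.0592/n)·log Q gives log Q = 6(+1.63 − (+1.697))/0.0592 = −6.791.
The balanced reaction is 2 Cr3+(aq) + 3 Mg(s) → 2 Cr(s) + 3 Mg2+(aq), so Q = [Mg2+(aq)]^3 / [Cr3+(aq)]^2.
Solving for the unknown gives log [Cr3+(aq)] = −0.096, so [Cr3+(aq)] ≈ 0.80 M.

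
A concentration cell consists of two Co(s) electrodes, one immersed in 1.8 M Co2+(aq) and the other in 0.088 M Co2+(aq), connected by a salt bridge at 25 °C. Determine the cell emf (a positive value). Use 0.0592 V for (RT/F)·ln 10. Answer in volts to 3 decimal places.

0.039 V

For a concentration cell E°cell = 0, since both electrodes use the same couple.
The compartment with the higher Co2+(aq) concentration (1.8 M) acts as the cathode; ions are reduced there and produced at the dilute (0.088 M) anode.
With n = 2, Ecell = −(0.0592/2)·log([dilute]/[conc]) = −(0.0592/2)·log(0.088/1.8) = +0.039 V.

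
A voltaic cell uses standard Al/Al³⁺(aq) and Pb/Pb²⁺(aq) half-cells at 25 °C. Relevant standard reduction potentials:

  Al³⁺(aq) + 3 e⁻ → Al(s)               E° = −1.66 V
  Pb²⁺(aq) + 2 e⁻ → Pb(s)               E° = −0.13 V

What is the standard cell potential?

Of the two couples in this cell, the one with the more positive reduction potential is reduced at the cathode: here that is Pb²⁺/Pb (−0.13 V); Al³⁺/Al (−1.66 V) is the anode.
E°cell = E°(cathode) − E°(anode) = −0.13 − (−1.66) = +1.53 V.

+1.53 V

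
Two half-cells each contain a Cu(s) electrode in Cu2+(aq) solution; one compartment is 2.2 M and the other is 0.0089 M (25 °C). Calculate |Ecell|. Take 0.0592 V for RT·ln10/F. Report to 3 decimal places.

0.071 V

For a concentration cell E°cell = 0, since both electrodes use the same couple.
The compartment with the higher Cu2+(aq) concentration (2.2 M) acts as the cathode; ions are reduced there and produced at the dilute (0.0089 M) anode.
With n = 2, Ecell = −(0.0592/2)·log([dilute]/[conc]) = −(0.0592/2)·log(0.0089/2.2) = +0.071 V.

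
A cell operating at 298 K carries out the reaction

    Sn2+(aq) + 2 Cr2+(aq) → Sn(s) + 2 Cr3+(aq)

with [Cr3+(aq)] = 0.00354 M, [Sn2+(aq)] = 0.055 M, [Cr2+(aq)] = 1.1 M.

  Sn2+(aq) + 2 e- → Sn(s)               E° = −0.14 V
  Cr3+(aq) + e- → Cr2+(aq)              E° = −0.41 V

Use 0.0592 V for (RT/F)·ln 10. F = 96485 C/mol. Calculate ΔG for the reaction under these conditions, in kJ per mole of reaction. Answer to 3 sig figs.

With Sn²⁺/Sn reduced at the cathode, E°cell = −0.14 − (−0.41) = +0.27 V and n = 2.
Here Q = [Cr3+(aq)]^2 / ([Sn2+(aq)]·[Cr2+(aq)]^2) = 0.000188 (log Q = −3.725), giving E = +0.27 − (0.0592/2)·(−3.725) = +0.3803 V.
ΔG = −nFE = −(2)(96485)(+0.3803) J/mol = −73.4 kJ/mol.

−73.4 kJ/mol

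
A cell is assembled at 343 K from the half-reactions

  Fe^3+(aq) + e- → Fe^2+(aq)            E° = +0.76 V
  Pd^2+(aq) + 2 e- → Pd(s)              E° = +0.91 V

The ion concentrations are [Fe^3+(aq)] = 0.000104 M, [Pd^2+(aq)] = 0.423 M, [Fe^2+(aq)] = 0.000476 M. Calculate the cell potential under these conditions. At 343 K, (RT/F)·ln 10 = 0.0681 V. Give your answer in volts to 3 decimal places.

+0.182 V

Since E°(Pd²⁺/Pd) > E°(Fe³⁺/Fe²⁺), Pd²⁺/Pd serves as the cathode.
The standard potential is +0.91 − (+0.76) = +0.15 V and the balanced reaction transfers n = 2 electrons.
For the overall reaction Pd^2+(aq) + 2 Fe^2+(aq) → Pd(s) + 2 Fe^3+(aq), Q = [Fe^3+(aq)]^2 / ([Pd^2+(aq)]·[Fe^2+(aq)]^2) = 0.113, giving log Q = −0.947.
Applying E = E° − (RT ln10/nF)·log Q gives +0.15 − (0.0681/2)(−0.947) = +0.182 V.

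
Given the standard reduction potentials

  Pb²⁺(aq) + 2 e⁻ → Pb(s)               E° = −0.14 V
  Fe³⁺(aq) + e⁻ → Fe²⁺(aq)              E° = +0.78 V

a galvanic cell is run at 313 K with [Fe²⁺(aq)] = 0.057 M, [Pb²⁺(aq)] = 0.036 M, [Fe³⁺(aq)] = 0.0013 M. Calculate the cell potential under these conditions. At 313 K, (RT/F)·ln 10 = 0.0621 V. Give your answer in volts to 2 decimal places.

Since E°(Fe³⁺/Fe²⁺) > E°(Pb²⁺/Pb), Fe³⁺/Fe²⁺ serves as the cathode.
E°cell = E°cat − E°an = +0.78 − (−0.14) = +0.92 V; n = 2.
The balanced reaction is 2 Fe³⁺(aq) + Pb(s) → 2 Fe²⁺(aq) + Pb²⁺(aq), so Q = ([Fe²⁺(aq)]^2·[Pb²⁺(aq)]) / [Fe³⁺(aq)]^2 = 69.2 and log Q = 1.840.
By the Nernst equation, E = +0.92 − (0.0621/2)·(1.840) = +0.86 V.

+0.86 V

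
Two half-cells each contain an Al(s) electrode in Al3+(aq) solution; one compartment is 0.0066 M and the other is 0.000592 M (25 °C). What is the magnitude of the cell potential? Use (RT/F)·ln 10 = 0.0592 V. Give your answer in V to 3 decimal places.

0.021 V

For a concentration cell E°cell = 0, since both electrodes use the same couple.
The compartment with the higher Al3+(aq) concentration (0.0066 M) acts as the cathode; ions are reduced there and produced at the dilute (0.000592 M) anode.
With n = 3, Ecell = −(0.0592/3)·log([dilute]/[conc]) = −(0.0592/3)·log(0.000592/0.0066) = +0.021 V.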